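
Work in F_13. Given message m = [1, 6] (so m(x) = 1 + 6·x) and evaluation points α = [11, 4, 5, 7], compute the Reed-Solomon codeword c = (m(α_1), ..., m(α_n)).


c = [2, 12, 5, 4]

Message polynomial: m(x) = 1 + 6·x (mod 13).
For each evaluation point α_i, compute m(α_i) mod 13:
  α_1 = 11: Horner steps 6 → 2, so m(11) = 2.
  α_2 = 4: Horner steps 6 → 12, so m(4) = 12.
  α_3 = 5: Horner steps 6 → 5, so m(5) = 5.
  α_4 = 7: Horner steps 6 → 4, so m(7) = 4.
Codeword c = [2, 12, 5, 4] ∈ F_13^4.


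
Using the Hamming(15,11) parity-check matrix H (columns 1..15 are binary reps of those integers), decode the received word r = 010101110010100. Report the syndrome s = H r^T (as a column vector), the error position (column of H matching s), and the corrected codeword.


s = (1, 0, 0, 1)^T, error position = 9, corrected codeword c = 010101111010100

Compute s = H r^T mod 2 one row at a time:
  s_1 = 1 + 0 + 0 + 1 + 0 + 1 + 0 + 0 = 3 ≡ 1 (mod 2).
  s_2 = 1 + 0 + 1 + 1 + 0 + 1 + 0 + 0 = 4 ≡ 0 (mod 2).
  s_3 = 1 + 0 + 1 + 1 + 0 + 1 + 0 + 0 = 4 ≡ 0 (mod 2).
  s_4 = 0 + 0 + 0 + 1 + 0 + 1 + 1 + 0 = 3 ≡ 1 (mod 2).
s = (1, 0, 0, 1)^T — this equals column 9 of H (binary 1001), so error is at position 9.
Correct: flip bit 9 of r = 010101110010100 to get c = 010101111010100.


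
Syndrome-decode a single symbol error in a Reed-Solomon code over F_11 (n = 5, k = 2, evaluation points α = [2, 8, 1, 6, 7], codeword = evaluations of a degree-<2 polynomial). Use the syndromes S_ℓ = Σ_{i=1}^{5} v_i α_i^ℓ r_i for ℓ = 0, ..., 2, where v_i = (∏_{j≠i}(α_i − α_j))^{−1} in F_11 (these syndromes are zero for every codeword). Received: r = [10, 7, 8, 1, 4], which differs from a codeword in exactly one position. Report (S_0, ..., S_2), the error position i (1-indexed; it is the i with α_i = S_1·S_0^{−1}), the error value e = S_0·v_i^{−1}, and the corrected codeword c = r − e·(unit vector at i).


S = (10, 9, 7), error at position 1, error magnitude e = 10, c = [0, 7, 8, 1, 4].

Step 1: column multipliers v_i = (∏_{j≠i}(α_i − α_j))^{−1} mod 11.
  i = 1 (α = 2): (2−8)(2−1)(2−6)(2−7) = (−6)·1·(−4)·(−5) = −120 ≡ 1, so v_1 = 1^{−1} = 1 (mod 11).
  i = 2 (α = 8): (8−2)(8−1)(8−6)(8−7) = 6·7·2·1 = 84 ≡ 7, so v_2 = 7^{−1} = 8 (mod 11).
  i = 3 (α = 1): (1−2)(1−8)(1−6)(1−7) = (−1)·(−7)·(−5)·(−6) = 210 ≡ 1, so v_3 = 1^{−1} = 1 (mod 11).
  i = 4 (α = 6): (6−2)(6−8)(6−1)(6−7) = 4·(−2)·5·(−1) = 40 ≡ 7, so v_4 = 7^{−1} = 8 (mod 11).
  i = 5 (α = 7): (7−2)(7−8)(7−1)(7−6) = 5·(−1)·6·1 = −30 ≡ 3, so v_5 = 3^{−1} = 4 (mod 11).
  v = [1, 8, 1, 8, 4].
Step 2: syndromes of r = [10, 7, 8, 1, 4] (all sums mod 11).
  S_0 = Σ v_i r_i = 1·10 + 8·7 + 1·8 + 8·1 + 4·4 = 98 ≡ 10.
  S_1 = Σ v_i α_i r_i = 1·2·10 + 8·8·7 + 1·1·8 + 8·6·1 + 4·7·4 = 636 ≡ 9.
  α_i^2 mod 11 = [4, 9, 1, 3, 5].
  S_2 = Σ v_i α_i^2 r_i = 1·4·10 + 8·9·7 + 1·1·8 + 8·3·1 + 4·5·4 = 656 ≡ 7.
  S = (10, 9, 7) ≠ 0, so r is not a codeword (an error is present).
Step 3: locate the error. For a single error e at position i, S_ℓ = v_i·e·α_i^ℓ, so α_err = S_1/S_0.
  S_0^{−1} = 10^{−1} = 10 (mod 11), so α_err = 9·10 = 90 ≡ 2 = α_1. Error position i = 1.
  Consistency check: S_2/S_1 = 7·5 = 35 ≡ 2 = α_err ✓ (single-error assumption holds).
Step 4: error magnitude e = S_0/v_1 = S_0·∏_{j≠1}(α_1 − α_j) = 10·1 = 10 ≡ 10 (mod 11).
Step 5: correct position 1: c_1 = r_1 − e = 10 − 10 ≡ 0 (mod 11). Hence c = [0, 7, 8, 1, 4].
  Check: interpolating c through the α_i gives m(x) = 5 + 3·x (degree < 2) with m(α_i) = c_i for every i, so c is indeed a codeword.


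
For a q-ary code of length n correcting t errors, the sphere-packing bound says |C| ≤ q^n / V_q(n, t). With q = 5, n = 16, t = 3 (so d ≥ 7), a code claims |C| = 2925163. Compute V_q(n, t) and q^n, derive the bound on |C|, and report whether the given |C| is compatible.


V_q(n, t) = 37825, q^n = 152587890625, Hamming bound = 4034048, |C| = 2925163 ≤ bound (satisfied).

Step 1: Compute V_q(n, t) = Σ_{j=0}^3 C(n, j) (q−1)^j.
  j = 0: C(16,0)·(4)^0 = 1·1 = 1.
  j = 1: C(16,1)·(4)^1 = 16·4 = 64.
  j = 2: C(16,2)·(4)^2 = 120·16 = 1920.
  j = 3: C(16,3)·(4)^3 = 560·64 = 35840.
  V_q(n, t) = 1 + 64 + 1920 + 35840 = 37825.
Step 2: q^n = 5^16 = 152587890625.
Step 3: Hamming bound ⌊q^n / V_q(n,t)⌋ = ⌊152587890625/37825⌋ = 4034048.
Step 4: Compare |C| = 2925163 to 4034048: satisfied.
The claimed |C| lies below the Hamming bound.


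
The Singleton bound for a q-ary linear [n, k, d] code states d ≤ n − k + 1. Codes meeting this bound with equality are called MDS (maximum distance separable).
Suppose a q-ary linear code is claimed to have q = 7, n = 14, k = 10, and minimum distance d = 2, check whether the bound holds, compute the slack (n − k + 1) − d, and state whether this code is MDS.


Singleton RHS = n − k + 1 = 5, slack = 3, bound satisfied, not MDS.

Singleton bound: d ≤ n − k + 1.
Here n = 14, k = 10, so n − k + 1 = 5.
Given d = 2, check d ≤ 5: YES.
Slack = (n − k + 1) − d = 3.
The code is NOT MDS (slack = 3 > 0).
Description: the claimed parameters are [14, 10, 2]_7; such a code would be non-MDS.


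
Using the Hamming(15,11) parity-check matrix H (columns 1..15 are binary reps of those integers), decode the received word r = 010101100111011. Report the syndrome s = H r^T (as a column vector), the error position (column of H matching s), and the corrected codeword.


s = (1, 0, 1, 1)^T, error position = 11, corrected codeword c = 010101100101011

Compute s = H r^T mod 2 one row at a time:
  s_1 = 0 + 0 + 1 + 1 + 1 + 0 + 1 + 1 = 5 ≡ 1 (mod 2).
  s_2 = 1 + 0 + 1 + 1 + 1 + 0 + 1 + 1 = 6 ≡ 0 (mod 2).
  s_3 = 1 + 0 + 1 + 1 + 1 + 1 + 1 + 1 = 7 ≡ 1 (mod 2).
  s_4 = 0 + 0 + 0 + 1 + 0 + 1 + 0 + 1 = 3 ≡ 1 (mod 2).
s = (1, 0, 1, 1)^T — this equals column 11 of H (binary 1011), so error is at position 11.
Correct: flip bit 11 of r = 010101100111011 to get c = 010101100101011.


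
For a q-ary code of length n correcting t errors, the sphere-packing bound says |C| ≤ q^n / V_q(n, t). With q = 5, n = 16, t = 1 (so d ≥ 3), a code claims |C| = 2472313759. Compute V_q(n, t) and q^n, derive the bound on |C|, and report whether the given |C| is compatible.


V_q(n, t) = 65, q^n = 152587890625, Hamming bound = 2347506009, |C| = 2472313759 > bound (violated).

Step 1: Compute V_q(n, t) = Σ_{j=0}^1 C(n, j) (q−1)^j.
  j = 0: C(16,0)·(4)^0 = 1·1 = 1.
  j = 1: C(16,1)·(4)^1 = 16·4 = 64.
  V_q(n, t) = 1 + 64 = 65.
Step 2: q^n = 5^16 = 152587890625.
Step 3: Hamming bound ⌊q^n / V_q(n,t)⌋ = ⌊152587890625/65⌋ = 2347506009.
Step 4: Compare |C| = 2472313759 to 2347506009: violated.
The claimed |C| lies above the Hamming bound, so no 5-ary code of length 16 with d ≥ 3 can have 2472313759 codewords.


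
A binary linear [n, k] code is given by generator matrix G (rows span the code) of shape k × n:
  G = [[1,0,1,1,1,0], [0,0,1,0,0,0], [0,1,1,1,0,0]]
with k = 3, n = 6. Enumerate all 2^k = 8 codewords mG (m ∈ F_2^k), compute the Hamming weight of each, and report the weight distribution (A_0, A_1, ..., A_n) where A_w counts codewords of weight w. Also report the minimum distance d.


Weight distribution: A_0 = 1, A_1 = 1, A_2 = 1, A_3 = 3, A_4 = 2. Minimum distance d = 1.

Enumerate all 2^3 = 8 messages m ∈ F_2^3.
For each, compute codeword c = mG in F_2^6, then tally its weight.
  m = 000 → c = 000000, weight = 0.
  m = 100 → c = 101110, weight = 4.
  m = 010 → c = 001000, weight = 1.
  m = 110 → c = 100110, weight = 3.
  m = 001 → c = 011100, weight = 3.
  m = 101 → c = 110010, weight = 3.
  m = 011 → c = 010100, weight = 2.
  m = 111 → c = 111010, weight = 4.
Tally weights:
  weight 0: 1 codewords.
  weight 1: 1 codewords.
  weight 2: 1 codewords.
  weight 3: 3 codewords.
  weight 4: 2 codewords.
Minimum distance d = smallest w > 0 with A_w > 0 = 1.
Sanity: Σ A_w = 8 = 2^3 = 8 ✓.


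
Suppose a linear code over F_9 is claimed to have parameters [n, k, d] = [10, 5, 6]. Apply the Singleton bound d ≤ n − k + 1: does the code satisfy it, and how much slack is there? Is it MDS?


Singleton RHS = n − k + 1 = 6, slack = 0, bound satisfied, MDS.

Singleton bound: d ≤ n − k + 1.
Here n = 10, k = 5, so n − k + 1 = 6.
Given d = 6, check d ≤ 6: YES.
Slack = (n − k + 1) − d = 0.
The code is MDS (slack = 0).
Description: the claimed parameters are [10, 5, 6]_9; such a code would be MDS (meets Singleton bound).


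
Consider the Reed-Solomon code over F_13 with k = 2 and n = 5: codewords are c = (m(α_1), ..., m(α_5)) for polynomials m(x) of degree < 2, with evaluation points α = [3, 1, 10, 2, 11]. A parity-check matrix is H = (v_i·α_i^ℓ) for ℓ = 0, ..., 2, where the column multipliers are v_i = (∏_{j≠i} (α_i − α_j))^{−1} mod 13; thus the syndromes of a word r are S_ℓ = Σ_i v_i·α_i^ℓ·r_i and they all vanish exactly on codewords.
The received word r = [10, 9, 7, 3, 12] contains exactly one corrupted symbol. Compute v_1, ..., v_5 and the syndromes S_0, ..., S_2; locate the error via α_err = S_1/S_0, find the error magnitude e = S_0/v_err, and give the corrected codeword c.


S = (10, 6, 1), error at position 5, error magnitude e = 11, c = [10, 9, 7, 3, 1].

Step 1: column multipliers v_i = (∏_{j≠i}(α_i − α_j))^{−1} mod 13.
  i = 1 (α = 3): (3−1)(3−10)(3−2)(3−11) = 2·(−7)·1·(−8) = 112 ≡ 8, so v_1 = 8^{−1} = 5 (mod 13).
  i = 2 (α = 1): (1−3)(1−10)(1−2)(1−11) = (−2)·(−9)·(−1)·(−10) = 180 ≡ 11, so v_2 = 11^{−1} = 6 (mod 13).
  i = 3 (α = 10): (10−3)(10−1)(10−2)(10−11) = 7·9·8·(−1) = −504 ≡ 3, so v_3 = 3^{−1} = 9 (mod 13).
  i = 4 (α = 2): (2−3)(2−1)(2−10)(2−11) = (−1)·1·(−8)·(−9) = −72 ≡ 6, so v_4 = 6^{−1} = 11 (mod 13).
  i = 5 (α = 11): (11−3)(11−1)(11−10)(11−2) = 8·10·1·9 = 720 ≡ 5, so v_5 = 5^{−1} = 8 (mod 13).
  v = [5, 6, 9, 11, 8].
Step 2: syndromes of r = [10, 9, 7, 3, 12] (all sums mod 13).
  S_0 = Σ v_i r_i = 5·10 + 6·9 + 9·7 + 11·3 + 8·12 = 296 ≡ 10.
  S_1 = Σ v_i α_i r_i = 5·3·10 + 6·1·9 + 9·10·7 + 11·2·3 + 8·11·12 = 1956 ≡ 6.
  α_i^2 mod 13 = [9, 1, 9, 4, 4].
  S_2 = Σ v_i α_i^2 r_i = 5·9·10 + 6·1·9 + 9·9·7 + 11·4·3 + 8·4·12 = 1587 ≡ 1.
  S = (10, 6, 1) ≠ 0, so r is not a codeword (an error is present).
Step 3: locate the error. For a single error e at position i, S_ℓ = v_i·e·α_i^ℓ, so α_err = S_1/S_0.
  S_0^{−1} = 10^{−1} = 4 (mod 13), so α_err = 6·4 = 24 ≡ 11 = α_5. Error position i = 5.
  Consistency check: S_2/S_1 = 1·11 = 11 ≡ 11 = α_err ✓ (single-error assumption holds).
Step 4: error magnitude e = S_0/v_5 = S_0·∏_{j≠5}(α_5 − α_j) = 10·5 = 50 ≡ 11 (mod 13).
Step 5: correct position 5: c_5 = r_5 − e = 12 − 11 ≡ 1 (mod 13). Hence c = [10, 9, 7, 3, 1].
  Check: interpolating c through the α_i gives m(x) = 2 + 7·x (degree < 2) with m(α_i) = c_i for every i, so c is indeed a codeword.


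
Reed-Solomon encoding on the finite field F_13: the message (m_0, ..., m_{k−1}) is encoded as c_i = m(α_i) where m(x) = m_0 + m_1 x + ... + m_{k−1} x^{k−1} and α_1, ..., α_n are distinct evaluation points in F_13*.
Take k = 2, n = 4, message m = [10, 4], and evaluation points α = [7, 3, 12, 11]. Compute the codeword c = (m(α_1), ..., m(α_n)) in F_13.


c = [12, 9, 6, 2]

Message polynomial: m(x) = 10 + 4·x (mod 13).
For each evaluation point α_i, compute m(α_i) mod 13:
  α_1 = 7: Horner steps 4 → 12, so m(7) = 12.
  α_2 = 3: Horner steps 4 → 9, so m(3) = 9.
  α_3 = 12: Horner steps 4 → 6, so m(12) = 6.
  α_4 = 11: Horner steps 4 → 2, so m(11) = 2.
Codeword c = [12, 9, 6, 2] ∈ F_13^4.


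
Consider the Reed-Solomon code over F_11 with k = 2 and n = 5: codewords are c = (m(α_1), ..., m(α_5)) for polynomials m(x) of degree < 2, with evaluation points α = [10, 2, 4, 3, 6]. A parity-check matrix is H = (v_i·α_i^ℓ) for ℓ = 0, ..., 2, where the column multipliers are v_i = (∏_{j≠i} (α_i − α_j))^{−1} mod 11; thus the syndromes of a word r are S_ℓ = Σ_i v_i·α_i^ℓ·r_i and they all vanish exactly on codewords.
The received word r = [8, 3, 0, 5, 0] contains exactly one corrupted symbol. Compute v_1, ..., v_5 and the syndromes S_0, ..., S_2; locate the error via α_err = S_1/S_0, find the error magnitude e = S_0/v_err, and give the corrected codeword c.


S = (2, 8, 10), error at position 3, error magnitude e = 4, c = [8, 3, 7, 5, 0].

Step 1: column multipliers v_i = (∏_{j≠i}(α_i − α_j))^{−1} mod 11.
  i = 1 (α = 10): (10−2)(10−4)(10−3)(10−6) = 8·6·7·4 = 1344 ≡ 2, so v_1 = 2^{−1} = 6 (mod 11).
  i = 2 (α = 2): (2−10)(2−4)(2−3)(2−6) = (−8)·(−2)·(−1)·(−4) = 64 ≡ 9, so v_2 = 9^{−1} = 5 (mod 11).
  i = 3 (α = 4): (4−10)(4−2)(4−3)(4−6) = (−6)·2·1·(−2) = 24 ≡ 2, so v_3 = 2^{−1} = 6 (mod 11).
  i = 4 (α = 3): (3−10)(3−2)(3−4)(3−6) = (−7)·1·(−1)·(−3) = −21 ≡ 1, so v_4 = 1^{−1} = 1 (mod 11).
  i = 5 (α = 6): (6−10)(6−2)(6−4)(6−3) = (−4)·4·2·3 = −96 ≡ 3, so v_5 = 3^{−1} = 4 (mod 11).
  v = [6, 5, 6, 1, 4].
Step 2: syndromes of r = [8, 3, 0, 5, 0] (all sums mod 11).
  S_0 = Σ v_i r_i = 6·8 + 5·3 + 6·0 + 1·5 + 4·0 = 68 ≡ 2.
  S_1 = Σ v_i α_i r_i = 6·10·8 + 5·2·3 + 6·4·0 + 1·3·5 + 4·6·0 = 525 ≡ 8.
  α_i^2 mod 11 = [1, 4, 5, 9, 3].
  S_2 = Σ v_i α_i^2 r_i = 6·1·8 + 5·4·3 + 6·5·0 + 1·9·5 + 4·3·0 = 153 ≡ 10.
  S = (2, 8, 10) ≠ 0, so r is not a codeword (an error is present).
Step 3: locate the error. For a single error e at position i, S_ℓ = v_i·e·α_i^ℓ, so α_err = S_1/S_0.
  S_0^{−1} = 2^{−1} = 6 (mod 11), so α_err = 8·6 = 48 ≡ 4 = α_3. Error position i = 3.
  Consistency check: S_2/S_1 = 10·7 = 70 ≡ 4 = α_err ✓ (single-error assumption holds).
Step 4: error magnitude e = S_0/v_3 = S_0·∏_{j≠3}(α_3 − α_j) = 2·2 = 4 ≡ 4 (mod 11).
Step 5: correct position 3: c_3 = r_3 − e = 0 − 4 ≡ 7 (mod 11). Hence c = [8, 3, 7, 5, 0].
  Check: interpolating c through the α_i gives m(x) = 10 + 2·x (degree < 2) with m(α_i) = c_i for every i, so c is indeed a codeword.


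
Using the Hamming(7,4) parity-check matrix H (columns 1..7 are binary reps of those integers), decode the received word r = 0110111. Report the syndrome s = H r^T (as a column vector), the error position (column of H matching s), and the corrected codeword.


s = (1, 0, 1)^T, error position = 5, corrected codeword c = 0110011

Compute s = H r^T mod 2 one row at a time:
  s_1 = 0 + 1 + 1 + 1 = 3 ≡ 1 (mod 2).
  s_2 = 1 + 1 + 1 + 1 = 4 ≡ 0 (mod 2).
  s_3 = 0 + 1 + 1 + 1 = 3 ≡ 1 (mod 2).
s = (1, 0, 1)^T — this equals column 5 of H (binary 101), so error is at position 5.
Correct: flip bit 5 of r = 0110111 to get c = 0110011.


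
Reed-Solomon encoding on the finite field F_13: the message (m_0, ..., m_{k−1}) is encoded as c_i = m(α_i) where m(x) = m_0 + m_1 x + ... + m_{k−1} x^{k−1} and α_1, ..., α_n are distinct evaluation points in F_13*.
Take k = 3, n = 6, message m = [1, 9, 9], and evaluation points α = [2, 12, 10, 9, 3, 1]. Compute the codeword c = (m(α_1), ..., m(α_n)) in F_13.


c = [3, 1, 3, 5, 5, 6]

Message polynomial: m(x) = 1 + 9·x + 9·x^2 (mod 13).
For each evaluation point α_i, compute m(α_i) mod 13:
  α_1 = 2: Horner steps 9 → 1 → 3, so m(2) = 3.
  α_2 = 12: Horner steps 9 → 0 → 1, so m(12) = 1.
  α_3 = 10: Horner steps 9 → 8 → 3, so m(10) = 3.
  α_4 = 9: Horner steps 9 → 12 → 5, so m(9) = 5.
  α_5 = 3: Horner steps 9 → 10 → 5, so m(3) = 5.
  α_6 = 1: Horner steps 9 → 5 → 6, so m(1) = 6.
Codeword c = [3, 1, 3, 5, 5, 6] ∈ F_13^6.


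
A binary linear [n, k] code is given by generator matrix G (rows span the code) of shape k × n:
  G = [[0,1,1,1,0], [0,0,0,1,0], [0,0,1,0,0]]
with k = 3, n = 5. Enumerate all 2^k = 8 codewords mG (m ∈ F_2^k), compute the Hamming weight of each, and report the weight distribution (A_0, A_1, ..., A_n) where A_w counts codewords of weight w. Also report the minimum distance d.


Weight distribution: A_0 = 1, A_1 = 3, A_2 = 3, A_3 = 1. Minimum distance d = 1.

Enumerate all 2^3 = 8 messages m ∈ F_2^3.
For each, compute codeword c = mG in F_2^5, then tally its weight.
  m = 000 → c = 00000, weight = 0.
  m = 100 → c = 01110, weight = 3.
  m = 010 → c = 00010, weight = 1.
  m = 110 → c = 01100, weight = 2.
  m = 001 → c = 00100, weight = 1.
  m = 101 → c = 01010, weight = 2.
  m = 011 → c = 00110, weight = 2.
  m = 111 → c = 01000, weight = 1.
Tally weights:
  weight 0: 1 codewords.
  weight 1: 3 codewords.
  weight 2: 3 codewords.
  weight 3: 1 codewords.
Minimum distance d = smallest w > 0 with A_w > 0 = 1.
Sanity: Σ A_w = 8 = 2^3 = 8 ✓.


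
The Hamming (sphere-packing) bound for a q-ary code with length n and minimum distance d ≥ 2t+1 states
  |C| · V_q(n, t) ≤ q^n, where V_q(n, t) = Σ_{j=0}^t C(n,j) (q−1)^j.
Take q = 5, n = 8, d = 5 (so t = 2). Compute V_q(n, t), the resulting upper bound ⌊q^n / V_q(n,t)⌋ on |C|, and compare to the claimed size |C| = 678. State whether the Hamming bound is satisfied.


V_q(n, t) = 481, q^n = 390625, Hamming bound = 812, |C| = 678 ≤ bound (satisfied).

Step 1: Compute V_q(n, t) = Σ_{j=0}^2 C(n, j) (q−1)^j.
  j = 0: C(8,0)·(4)^0 = 1·1 = 1.
  j = 1: C(8,1)·(4)^1 = 8·4 = 32.
  j = 2: C(8,2)·(4)^2 = 28·16 = 448.
  V_q(n, t) = 1 + 32 + 448 = 481.
Step 2: q^n = 5^8 = 390625.
Step 3: Hamming bound ⌊q^n / V_q(n,t)⌋ = ⌊390625/481⌋ = 812.
Step 4: Compare |C| = 678 to 812: satisfied.
The claimed |C| lies below the Hamming bound.


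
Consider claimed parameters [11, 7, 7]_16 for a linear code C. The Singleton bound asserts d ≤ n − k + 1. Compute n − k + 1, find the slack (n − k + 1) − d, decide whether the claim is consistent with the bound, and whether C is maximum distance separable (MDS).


Singleton RHS = n − k + 1 = 5, slack = -2, bound violated (no such code; not MDS).

Singleton bound: d ≤ n − k + 1.
Here n = 11, k = 7, so n − k + 1 = 5.
Given d = 7, check d ≤ 5: NO.
Slack = (n − k + 1) − d = -2.
The slack is negative: d = 7 exceeds n − k + 1 = 5 by 2, so the Singleton bound is violated and no linear [11, 7, 7]_16 code can exist. In particular it is not MDS (MDS requires d = n − k + 1 exactly).
Description: the claimed parameters are [11, 7, 7]_16; such a code would be impossible (violates the Singleton bound).


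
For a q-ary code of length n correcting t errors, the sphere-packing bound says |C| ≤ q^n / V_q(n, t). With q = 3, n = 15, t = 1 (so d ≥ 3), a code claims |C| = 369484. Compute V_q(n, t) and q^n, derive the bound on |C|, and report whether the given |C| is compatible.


V_q(n, t) = 31, q^n = 14348907, Hamming bound = 462867, |C| = 369484 ≤ bound (satisfied).

Step 1: Compute V_q(n, t) = Σ_{j=0}^1 C(n, j) (q−1)^j.
  j = 0: C(15,0)·(2)^0 = 1·1 = 1.
  j = 1: C(15,1)·(2)^1 = 15·2 = 30.
  V_q(n, t) = 1 + 30 = 31.
Step 2: q^n = 3^15 = 14348907.
Step 3: Hamming bound ⌊q^n / V_q(n,t)⌋ = ⌊14348907/31⌋ = 462867.
Step 4: Compare |C| = 369484 to 462867: satisfied.
The claimed |C| lies below the Hamming bound.


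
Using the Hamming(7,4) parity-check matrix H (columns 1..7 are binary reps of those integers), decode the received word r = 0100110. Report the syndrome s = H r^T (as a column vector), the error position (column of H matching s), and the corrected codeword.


s = (0, 0, 1)^T, error position = 1, corrected codeword c = 1100110

Compute s = H r^T mod 2 one row at a time:
  s_1 = 0 + 1 + 1 + 0 = 2 ≡ 0 (mod 2).
  s_2 = 1 + 0 + 1 + 0 = 2 ≡ 0 (mod 2).
  s_3 = 0 + 0 + 1 + 0 = 1 ≡ 1 (mod 2).
s = (0, 0, 1)^T — this equals column 1 of H (binary 001), so error is at position 1.
Correct: flip bit 1 of r = 0100110 to get c = 1100110.


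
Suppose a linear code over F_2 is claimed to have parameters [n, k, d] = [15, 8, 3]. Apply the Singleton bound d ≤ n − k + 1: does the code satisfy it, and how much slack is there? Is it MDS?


Singleton RHS = n − k + 1 = 8, slack = 5, bound satisfied, not MDS.

Singleton bound: d ≤ n − k + 1.
Here n = 15, k = 8, so n − k + 1 = 8.
Given d = 3, check d ≤ 8: YES.
Slack = (n − k + 1) − d = 5.
The code is NOT MDS (slack = 5 > 0).
Description: the claimed parameters are [15, 8, 3]_2; such a code would be non-MDS.


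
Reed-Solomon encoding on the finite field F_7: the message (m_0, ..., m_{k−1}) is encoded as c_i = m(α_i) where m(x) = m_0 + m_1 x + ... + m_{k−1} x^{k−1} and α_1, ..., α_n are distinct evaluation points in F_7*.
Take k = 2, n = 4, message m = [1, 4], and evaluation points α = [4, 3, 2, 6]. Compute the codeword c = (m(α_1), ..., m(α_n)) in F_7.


c = [3, 6, 2, 4]

Message polynomial: m(x) = 1 + 4·x (mod 7).
For each evaluation point α_i, compute m(α_i) mod 7:
  α_1 = 4: Horner steps 4 → 3, so m(4) = 3.
  α_2 = 3: Horner steps 4 → 6, so m(3) = 6.
  α_3 = 2: Horner steps 4 → 2, so m(2) = 2.
  α_4 = 6: Horner steps 4 → 4, so m(6) = 4.
Codeword c = [3, 6, 2, 4] ∈ F_7^4.


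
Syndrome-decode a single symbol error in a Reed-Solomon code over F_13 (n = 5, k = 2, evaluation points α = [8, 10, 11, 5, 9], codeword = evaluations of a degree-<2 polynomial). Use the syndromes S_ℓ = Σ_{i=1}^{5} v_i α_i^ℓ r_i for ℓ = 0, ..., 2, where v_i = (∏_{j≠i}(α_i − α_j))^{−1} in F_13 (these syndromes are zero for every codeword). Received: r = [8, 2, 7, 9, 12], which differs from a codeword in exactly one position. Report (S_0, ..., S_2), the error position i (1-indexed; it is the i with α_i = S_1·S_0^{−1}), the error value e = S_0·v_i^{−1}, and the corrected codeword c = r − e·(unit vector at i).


S = (4, 1, 10), error at position 2, error magnitude e = 12, c = [8, 3, 7, 9, 12].

Step 1: column multipliers v_i = (∏_{j≠i}(α_i − α_j))^{−1} mod 13.
  i = 1 (α = 8): (8−10)(8−11)(8−5)(8−9) = (−2)·(−3)·3·(−1) = −18 ≡ 8, so v_1 = 8^{−1} = 5 (mod 13).
  i = 2 (α = 10): (10−8)(10−11)(10−5)(10−9) = 2·(−1)·5·1 = −10 ≡ 3, so v_2 = 3^{−1} = 9 (mod 13).
  i = 3 (α = 11): (11−8)(11−10)(11−5)(11−9) = 3·1·6·2 = 36 ≡ 10, so v_3 = 10^{−1} = 4 (mod 13).
  i = 4 (α = 5): (5−8)(5−10)(5−11)(5−9) = (−3)·(−5)·(−6)·(−4) = 360 ≡ 9, so v_4 = 9^{−1} = 3 (mod 13).
  i = 5 (α = 9): (9−8)(9−10)(9−11)(9−5) = 1·(−1)·(−2)·4 = 8 ≡ 8, so v_5 = 8^{−1} = 5 (mod 13).
  v = [5, 9, 4, 3, 5].
Step 2: syndromes of r = [8, 2, 7, 9, 12] (all sums mod 13).
  S_0 = Σ v_i r_i = 5·8 + 9·2 + 4·7 + 3·9 + 5·12 = 173 ≡ 4.
  S_1 = Σ v_i α_i r_i = 5·8·8 + 9·10·2 + 4·11·7 + 3·5·9 + 5·9·12 = 1483 ≡ 1.
  α_i^2 mod 13 = [12, 9, 4, 12, 3].
  S_2 = Σ v_i α_i^2 r_i = 5·12·8 + 9·9·2 + 4·4·7 + 3·12·9 + 5·3·12 = 1258 ≡ 10.
  S = (4, 1, 10) ≠ 0, so r is not a codeword (an error is present).
Step 3: locate the error. For a single error e at position i, S_ℓ = v_i·e·α_i^ℓ, so α_err = S_1/S_0.
  S_0^{−1} = 4^{−1} = 10 (mod 13), so α_err = 1·10 = 10 ≡ 10 = α_2. Error position i = 2.
  Consistency check: S_2/S_1 = 10·1 = 10 ≡ 10 = α_err ✓ (single-error assumption holds).
Step 4: error magnitude e = S_0/v_2 = S_0·∏_{j≠2}(α_2 − α_j) = 4·3 = 12 ≡ 12 (mod 13).
Step 5: correct position 2: c_2 = r_2 − e = 2 − 12 ≡ 3 (mod 13). Hence c = [8, 3, 7, 9, 12].
  Check: interpolating c through the α_i gives m(x) = 2 + 4·x (degree < 2) with m(α_i) = c_i for every i, so c is indeed a codeword.


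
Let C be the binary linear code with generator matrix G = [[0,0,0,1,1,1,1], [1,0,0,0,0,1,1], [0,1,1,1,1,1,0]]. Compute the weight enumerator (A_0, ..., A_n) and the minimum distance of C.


Weight distribution: A_0 = 1, A_3 = 3, A_4 = 2, A_5 = 1, A_6 = 1. Minimum distance d = 3.

Enumerate all 2^3 = 8 messages m ∈ F_2^3.
For each, compute codeword c = mG in F_2^7, then tally its weight.
  m = 000 → c = 0000000, weight = 0.
  m = 100 → c = 0001111, weight = 4.
  m = 010 → c = 1000011, weight = 3.
  m = 110 → c = 1001100, weight = 3.
  m = 001 → c = 0111110, weight = 5.
  m = 101 → c = 0110001, weight = 3.
  m = 011 → c = 1111101, weight = 6.
  m = 111 → c = 1110010, weight = 4.
Tally weights:
  weight 0: 1 codewords.
  weight 3: 3 codewords.
  weight 4: 2 codewords.
  weight 5: 1 codewords.
  weight 6: 1 codewords.
Minimum distance d = smallest w > 0 with A_w > 0 = 3.
Sanity: Σ A_w = 8 = 2^3 = 8 ✓.


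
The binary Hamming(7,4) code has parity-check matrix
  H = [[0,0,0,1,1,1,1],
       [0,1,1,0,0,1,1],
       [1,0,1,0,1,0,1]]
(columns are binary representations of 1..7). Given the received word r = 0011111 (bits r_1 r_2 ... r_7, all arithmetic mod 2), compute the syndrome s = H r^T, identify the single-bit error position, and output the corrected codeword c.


s = (0, 1, 1)^T, error position = 3, corrected codeword c = 0001111

Compute s = H r^T mod 2 one row at a time:
  s_1 = 1 + 1 + 1 + 1 = 4 ≡ 0 (mod 2).
  s_2 = 0 + 1 + 1 + 1 = 3 ≡ 1 (mod 2).
  s_3 = 0 + 1 + 1 + 1 = 3 ≡ 1 (mod 2).
s = (0, 1, 1)^T — this equals column 3 of H (binary 011), so error is at position 3.
Correct: flip bit 3 of r = 0011111 to get c = 0001111.


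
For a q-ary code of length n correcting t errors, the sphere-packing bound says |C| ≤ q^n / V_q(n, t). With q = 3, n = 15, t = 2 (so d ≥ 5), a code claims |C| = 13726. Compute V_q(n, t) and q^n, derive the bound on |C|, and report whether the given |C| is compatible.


V_q(n, t) = 451, q^n = 14348907, Hamming bound = 31815, |C| = 13726 ≤ bound (satisfied).

Step 1: Compute V_q(n, t) = Σ_{j=0}^2 C(n, j) (q−1)^j.
  j = 0: C(15,0)·(2)^0 = 1·1 = 1.
  j = 1: C(15,1)·(2)^1 = 15·2 = 30.
  j = 2: C(15,2)·(2)^2 = 105·4 = 420.
  V_q(n, t) = 1 + 30 + 420 = 451.
Step 2: q^n = 3^15 = 14348907.
Step 3: Hamming bound ⌊q^n / V_q(n,t)⌋ = ⌊14348907/451⌋ = 31815.
Step 4: Compare |C| = 13726 to 31815: satisfied.
The claimed |C| lies below the Hamming bound.


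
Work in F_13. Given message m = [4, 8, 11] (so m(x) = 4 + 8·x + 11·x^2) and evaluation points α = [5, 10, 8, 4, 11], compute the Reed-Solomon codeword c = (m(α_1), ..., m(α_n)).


c = [7, 1, 5, 4, 6]

Message polynomial: m(x) = 4 + 8·x + 11·x^2 (mod 13).
For each evaluation point α_i, compute m(α_i) mod 13:
  α_1 = 5: Horner steps 11 → 11 → 7, so m(5) = 7.
  α_2 = 10: Horner steps 11 → 1 → 1, so m(10) = 1.
  α_3 = 8: Horner steps 11 → 5 → 5, so m(8) = 5.
  α_4 = 4: Horner steps 11 → 0 → 4, so m(4) = 4.
  α_5 = 11: Horner steps 11 → 12 → 6, so m(11) = 6.
Codeword c = [7, 1, 5, 4, 6] ∈ F_13^5.


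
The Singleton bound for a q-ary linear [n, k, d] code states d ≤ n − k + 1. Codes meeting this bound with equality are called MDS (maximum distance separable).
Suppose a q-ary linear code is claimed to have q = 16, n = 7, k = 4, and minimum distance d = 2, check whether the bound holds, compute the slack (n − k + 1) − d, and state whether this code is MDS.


Singleton RHS = n − k + 1 = 4, slack = 2, bound satisfied, not MDS.

Singleton bound: d ≤ n − k + 1.
Here n = 7, k = 4, so n − k + 1 = 4.
Given d = 2, check d ≤ 4: YES.
Slack = (n − k + 1) − d = 2.
The code is NOT MDS (slack = 2 > 0).
Description: the claimed parameters are [7, 4, 2]_16; such a code would be non-MDS.


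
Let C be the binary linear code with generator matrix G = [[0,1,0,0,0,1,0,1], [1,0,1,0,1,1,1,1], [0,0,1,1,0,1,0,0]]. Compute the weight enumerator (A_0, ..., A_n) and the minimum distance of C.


Weight distribution: A_0 = 1, A_3 = 2, A_4 = 1, A_5 = 2, A_6 = 2. Minimum distance d = 3.

Enumerate all 2^3 = 8 messages m ∈ F_2^3.
For each, compute codeword c = mG in F_2^8, then tally its weight.
  m = 000 → c = 00000000, weight = 0.
  m = 100 → c = 01000101, weight = 3.
  m = 010 → c = 10101111, weight = 6.
  m = 110 → c = 11101010, weight = 5.
  m = 001 → c = 00110100, weight = 3.
  m = 101 → c = 01110001, weight = 4.
  m = 011 → c = 10011011, weight = 5.
  m = 111 → c = 11011110, weight = 6.
Tally weights:
  weight 0: 1 codewords.
  weight 3: 2 codewords.
  weight 4: 1 codewords.
  weight 5: 2 codewords.
  weight 6: 2 codewords.
Minimum distance d = smallest w > 0 with A_w > 0 = 3.
Sanity: Σ A_w = 8 = 2^3 = 8 ✓.


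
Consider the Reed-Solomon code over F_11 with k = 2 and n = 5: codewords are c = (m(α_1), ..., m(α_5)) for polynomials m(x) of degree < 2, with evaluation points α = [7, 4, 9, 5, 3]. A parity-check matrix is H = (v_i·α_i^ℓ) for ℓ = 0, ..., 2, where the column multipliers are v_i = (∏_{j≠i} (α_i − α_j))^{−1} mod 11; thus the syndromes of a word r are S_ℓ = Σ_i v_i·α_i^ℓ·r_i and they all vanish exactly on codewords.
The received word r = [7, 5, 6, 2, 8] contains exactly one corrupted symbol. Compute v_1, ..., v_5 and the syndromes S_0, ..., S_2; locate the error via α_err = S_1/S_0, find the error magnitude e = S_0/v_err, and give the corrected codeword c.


S = (3, 5, 1), error at position 3, error magnitude e = 5, c = [7, 5, 1, 2, 8].

Step 1: column multipliers v_i = (∏_{j≠i}(α_i − α_j))^{−1} mod 11.
  i = 1 (α = 7): (7−4)(7−9)(7−5)(7−3) = 3·(−2)·2·4 = −48 ≡ 7, so v_1 = 7^{−1} = 8 (mod 11).
  i = 2 (α = 4): (4−7)(4−9)(4−5)(4−3) = (−3)·(−5)·(−1)·1 = −15 ≡ 7, so v_2 = 7^{−1} = 8 (mod 11).
  i = 3 (α = 9): (9−7)(9−4)(9−5)(9−3) = 2·5·4·6 = 240 ≡ 9, so v_3 = 9^{−1} = 5 (mod 11).
  i = 4 (α = 5): (5−7)(5−4)(5−9)(5−3) = (−2)·1·(−4)·2 = 16 ≡ 5, so v_4 = 5^{−1} = 9 (mod 11).
  i = 5 (α = 3): (3−7)(3−4)(3−9)(3−5) = (−4)·(−1)·(−6)·(−2) = 48 ≡ 4, so v_5 = 4^{−1} = 3 (mod 11).
  v = [8, 8, 5, 9, 3].
Step 2: syndromes of r = [7, 5, 6, 2, 8] (all sums mod 11).
  S_0 = Σ v_i r_i = 8·7 + 8·5 + 5·6 + 9·2 + 3·8 = 168 ≡ 3.
  S_1 = Σ v_i α_i r_i = 8·7·7 + 8·4·5 + 5·9·6 + 9·5·2 + 3·3·8 = 984 ≡ 5.
  α_i^2 mod 11 = [5, 5, 4, 3, 9].
  S_2 = Σ v_i α_i^2 r_i = 8·5·7 + 8·5·5 + 5·4·6 + 9·3·2 + 3·9·8 = 870 ≡ 1.
  S = (3, 5, 1) ≠ 0, so r is not a codeword (an error is present).
Step 3: locate the error. For a single error e at position i, S_ℓ = v_i·e·α_i^ℓ, so α_err = S_1/S_0.
  S_0^{−1} = 3^{−1} = 4 (mod 11), so α_err = 5·4 = 20 ≡ 9 = α_3. Error position i = 3.
  Consistency check: S_2/S_1 = 1·9 = 9 ≡ 9 = α_err ✓ (single-error assumption holds).
Step 4: error magnitude e = S_0/v_3 = S_0·∏_{j≠3}(α_3 − α_j) = 3·9 = 27 ≡ 5 (mod 11).
Step 5: correct position 3: c_3 = r_3 − e = 6 − 5 ≡ 1 (mod 11). Hence c = [7, 5, 1, 2, 8].
  Check: interpolating c through the α_i gives m(x) = 6 + 8·x (degree < 2) with m(α_i) = c_i for every i, so c is indeed a codeword.


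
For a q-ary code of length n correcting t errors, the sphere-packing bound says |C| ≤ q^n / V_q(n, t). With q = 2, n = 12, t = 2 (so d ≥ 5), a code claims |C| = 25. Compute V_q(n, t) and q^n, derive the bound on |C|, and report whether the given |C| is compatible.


V_q(n, t) = 79, q^n = 4096, Hamming bound = 51, |C| = 25 ≤ bound (satisfied).

Step 1: Compute V_q(n, t) = Σ_{j=0}^2 C(n, j) (q−1)^j.
  j = 0: C(12,0)·(1)^0 = 1·1 = 1.
  j = 1: C(12,1)·(1)^1 = 12·1 = 12.
  j = 2: C(12,2)·(1)^2 = 66·1 = 66.
  V_q(n, t) = 1 + 12 + 66 = 79.
Step 2: q^n = 2^12 = 4096.
Step 3: Hamming bound ⌊q^n / V_q(n,t)⌋ = ⌊4096/79⌋ = 51.
Step 4: Compare |C| = 25 to 51: satisfied.
The claimed |C| lies below the Hamming bound.


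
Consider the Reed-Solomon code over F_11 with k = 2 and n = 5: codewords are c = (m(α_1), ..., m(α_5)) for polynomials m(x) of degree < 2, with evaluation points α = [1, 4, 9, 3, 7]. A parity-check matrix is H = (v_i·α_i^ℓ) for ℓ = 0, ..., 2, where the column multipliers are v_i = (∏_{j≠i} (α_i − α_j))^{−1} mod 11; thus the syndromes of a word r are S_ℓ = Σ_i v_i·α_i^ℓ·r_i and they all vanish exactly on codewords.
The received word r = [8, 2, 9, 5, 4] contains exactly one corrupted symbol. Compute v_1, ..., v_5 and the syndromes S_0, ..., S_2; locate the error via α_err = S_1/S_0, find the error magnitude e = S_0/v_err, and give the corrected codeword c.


S = (4, 4, 4), error at position 1, error magnitude e = 8, c = [0, 2, 9, 5, 4].

Step 1: column multipliers v_i = (∏_{j≠i}(α_i − α_j))^{−1} mod 11.
  i = 1 (α = 1): (1−4)(1−9)(1−3)(1−7) = (−3)·(−8)·(−2)·(−6) = 288 ≡ 2, so v_1 = 2^{−1} = 6 (mod 11).
  i = 2 (α = 4): (4−1)(4−9)(4−3)(4−7) = 3·(−5)·1·(−3) = 45 ≡ 1, so v_2 = 1^{−1} = 1 (mod 11).
  i = 3 (α = 9): (9−1)(9−4)(9−3)(9−7) = 8·5·6·2 = 480 ≡ 7, so v_3 = 7^{−1} = 8 (mod 11).
  i = 4 (α = 3): (3−1)(3−4)(3−9)(3−7) = 2·(−1)·(−6)·(−4) = −48 ≡ 7, so v_4 = 7^{−1} = 8 (mod 11).
  i = 5 (α = 7): (7−1)(7−4)(7−9)(7−3) = 6·3·(−2)·4 = −144 ≡ 10, so v_5 = 10^{−1} = 10 (mod 11).
  v = [6, 1, 8, 8, 10].
Step 2: syndromes of r = [8, 2, 9, 5, 4] (all sums mod 11).
  S_0 = Σ v_i r_i = 6·8 + 1·2 + 8·9 + 8·5 + 10·4 = 202 ≡ 4.
  S_1 = Σ v_i α_i r_i = 6·1·8 + 1·4·2 + 8·9·9 + 8·3·5 + 10·7·4 = 1104 ≡ 4.
  α_i^2 mod 11 = [1, 5, 4, 9, 5].
  S_2 = Σ v_i α_i^2 r_i = 6·1·8 + 1·5·2 + 8·4·9 + 8·9·5 + 10·5·4 = 906 ≡ 4.
  S = (4, 4, 4) ≠ 0, so r is not a codeword (an error is present).
Step 3: locate the error. For a single error e at position i, S_ℓ = v_i·e·α_i^ℓ, so α_err = S_1/S_0.
  S_0^{−1} = 4^{−1} = 3 (mod 11), so α_err = 4·3 = 12 ≡ 1 = α_1. Error position i = 1.
  Consistency check: S_2/S_1 = 4·3 = 12 ≡ 1 = α_err ✓ (single-error assumption holds).
Step 4: error magnitude e = S_0/v_1 = S_0·∏_{j≠1}(α_1 − α_j) = 4·2 = 8 ≡ 8 (mod 11).
Step 5: correct position 1: c_1 = r_1 − e = 8 − 8 ≡ 0 (mod 11). Hence c = [0, 2, 9, 5, 4].
  Check: interpolating c through the α_i gives m(x) = 3 + 8·x (degree < 2) with m(α_i) = c_i for every i, so c is indeed a codeword.


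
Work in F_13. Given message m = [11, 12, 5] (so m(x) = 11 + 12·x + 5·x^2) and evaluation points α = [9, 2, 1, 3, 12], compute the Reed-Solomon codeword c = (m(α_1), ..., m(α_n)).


c = [4, 3, 2, 1, 4]

Message polynomial: m(x) = 11 + 12·x + 5·x^2 (mod 13).
For each evaluation point α_i, compute m(α_i) mod 13:
  α_1 = 9: Horner steps 5 → 5 → 4, so m(9) = 4.
  α_2 = 2: Horner steps 5 → 9 → 3, so m(2) = 3.
  α_3 = 1: Horner steps 5 → 4 → 2, so m(1) = 2.
  α_4 = 3: Horner steps 5 → 1 → 1, so m(3) = 1.
  α_5 = 12: Horner steps 5 → 7 → 4, so m(12) = 4.
Codeword c = [4, 3, 2, 1, 4] ∈ F_13^5.


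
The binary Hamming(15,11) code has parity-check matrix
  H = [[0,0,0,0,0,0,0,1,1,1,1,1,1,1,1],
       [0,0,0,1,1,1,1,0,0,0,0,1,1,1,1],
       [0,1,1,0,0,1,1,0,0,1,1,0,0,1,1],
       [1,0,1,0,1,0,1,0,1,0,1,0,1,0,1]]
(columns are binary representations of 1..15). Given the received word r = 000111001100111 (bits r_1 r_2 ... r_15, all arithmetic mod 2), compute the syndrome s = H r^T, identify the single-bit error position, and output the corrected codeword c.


s = (1, 0, 0, 0)^T, error position = 8, corrected codeword c = 000111011100111

Compute s = H r^T mod 2 one row at a time:
  s_1 = 0 + 1 + 1 + 0 + 0 + 1 + 1 + 1 = 5 ≡ 1 (mod 2).
  s_2 = 1 + 1 + 1 + 0 + 0 + 1 + 1 + 1 = 6 ≡ 0 (mod 2).
  s_3 = 0 + 0 + 1 + 0 + 1 + 0 + 1 + 1 = 4 ≡ 0 (mod 2).
  s_4 = 0 + 0 + 1 + 0 + 1 + 0 + 1 + 1 = 4 ≡ 0 (mod 2).
s = (1, 0, 0, 0)^T — this equals column 8 of H (binary 1000), so error is at position 8.
Correct: flip bit 8 of r = 000111001100111 to get c = 000111011100111.


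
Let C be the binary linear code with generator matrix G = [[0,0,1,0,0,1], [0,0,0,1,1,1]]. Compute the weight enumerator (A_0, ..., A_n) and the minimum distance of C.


Weight distribution: A_0 = 1, A_2 = 1, A_3 = 2. Minimum distance d = 2.

Enumerate all 2^2 = 4 messages m ∈ F_2^2.
For each, compute codeword c = mG in F_2^6, then tally its weight.
  m = 00 → c = 000000, weight = 0.
  m = 10 → c = 001001, weight = 2.
  m = 01 → c = 000111, weight = 3.
  m = 11 → c = 001110, weight = 3.
Tally weights:
  weight 0: 1 codewords.
  weight 2: 1 codewords.
  weight 3: 2 codewords.
Minimum distance d = smallest w > 0 with A_w > 0 = 2.
Sanity: Σ A_w = 4 = 2^2 = 4 ✓.


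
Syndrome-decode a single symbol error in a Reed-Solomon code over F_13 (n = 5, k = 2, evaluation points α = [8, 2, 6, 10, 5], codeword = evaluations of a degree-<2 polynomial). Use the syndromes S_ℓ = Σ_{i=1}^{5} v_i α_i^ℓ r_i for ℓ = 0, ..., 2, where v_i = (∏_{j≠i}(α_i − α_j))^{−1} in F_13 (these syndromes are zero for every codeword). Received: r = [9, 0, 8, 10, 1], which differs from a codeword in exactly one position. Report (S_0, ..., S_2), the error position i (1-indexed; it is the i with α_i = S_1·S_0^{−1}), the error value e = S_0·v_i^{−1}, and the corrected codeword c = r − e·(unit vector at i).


S = (5, 10, 7), error at position 2, error magnitude e = 7, c = [9, 6, 8, 10, 1].

Step 1: column multipliers v_i = (∏_{j≠i}(α_i − α_j))^{−1} mod 13.
  i = 1 (α = 8): (8−2)(8−6)(8−10)(8−5) = 6·2·(−2)·3 = −72 ≡ 6, so v_1 = 6^{−1} = 11 (mod 13).
  i = 2 (α = 2): (2−8)(2−6)(2−10)(2−5) = (−6)·(−4)·(−8)·(−3) = 576 ≡ 4, so v_2 = 4^{−1} = 10 (mod 13).
  i = 3 (α = 6): (6−8)(6−2)(6−10)(6−5) = (−2)·4·(−4)·1 = 32 ≡ 6, so v_3 = 6^{−1} = 11 (mod 13).
  i = 4 (α = 10): (10−8)(10−2)(10−6)(10−5) = 2·8·4·5 = 320 ≡ 8, so v_4 = 8^{−1} = 5 (mod 13).
  i = 5 (α = 5): (5−8)(5−2)(5−6)(5−10) = (−3)·3·(−1)·(−5) = −45 ≡ 7, so v_5 = 7^{−1} = 2 (mod 13).
  v = [11, 10, 11, 5, 2].
Step 2: syndromes of r = [9, 0, 8, 10, 1] (all sums mod 13).
  S_0 = Σ v_i r_i = 11·9 + 10·0 + 11·8 + 5·10 + 2·1 = 239 ≡ 5.
  S_1 = Σ v_i α_i r_i = 11·8·9 + 10·2·0 + 11·6·8 + 5·10·10 + 2·5·1 = 1830 ≡ 10.
  α_i^2 mod 13 = [12, 4, 10, 9, 12].
  S_2 = Σ v_i α_i^2 r_i = 11·12·9 + 10·4·0 + 11·10·8 + 5·9·10 + 2·12·1 = 2542 ≡ 7.
  S = (5, 10, 7) ≠ 0, so r is not a codeword (an error is present).
Step 3: locate the error. For a single error e at position i, S_ℓ = v_i·e·α_i^ℓ, so α_err = S_1/S_0.
  S_0^{−1} = 5^{−1} = 8 (mod 13), so α_err = 10·8 = 80 ≡ 2 = α_2. Error position i = 2.
  Consistency check: S_2/S_1 = 7·4 = 28 ≡ 2 = α_err ✓ (single-error assumption holds).
Step 4: error magnitude e = S_0/v_2 = S_0·∏_{j≠2}(α_2 − α_j) = 5·4 = 20 ≡ 7 (mod 13).
Step 5: correct position 2: c_2 = r_2 − e = 0 − 7 ≡ 6 (mod 13). Hence c = [9, 6, 8, 10, 1].
  Check: interpolating c through the α_i gives m(x) = 5 + 7·x (degree < 2) with m(α_i) = c_i for every i, so c is indeed a codeword.


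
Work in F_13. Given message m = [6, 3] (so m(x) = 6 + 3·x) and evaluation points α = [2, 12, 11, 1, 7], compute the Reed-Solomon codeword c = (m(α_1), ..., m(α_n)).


c = [12, 3, 0, 9, 1]

Message polynomial: m(x) = 6 + 3·x (mod 13).
For each evaluation point α_i, compute m(α_i) mod 13:
  α_1 = 2: Horner steps 3 → 12, so m(2) = 12.
  α_2 = 12: Horner steps 3 → 3, so m(12) = 3.
  α_3 = 11: Horner steps 3 → 0, so m(11) = 0.
  α_4 = 1: Horner steps 3 → 9, so m(1) = 9.
  α_5 = 7: Horner steps 3 → 1, so m(7) = 1.
Codeword c = [12, 3, 0, 9, 1] ∈ F_13^5.


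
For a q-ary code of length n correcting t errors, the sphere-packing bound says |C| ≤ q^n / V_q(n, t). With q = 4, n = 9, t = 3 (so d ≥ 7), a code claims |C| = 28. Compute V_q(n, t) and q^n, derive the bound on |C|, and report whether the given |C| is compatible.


V_q(n, t) = 2620, q^n = 262144, Hamming bound = 100, |C| = 28 ≤ bound (satisfied).

Step 1: Compute V_q(n, t) = Σ_{j=0}^3 C(n, j) (q−1)^j.
  j = 0: C(9,0)·(3)^0 = 1·1 = 1.
  j = 1: C(9,1)·(3)^1 = 9·3 = 27.
  j = 2: C(9,2)·(3)^2 = 36·9 = 324.
  j = 3: C(9,3)·(3)^3 = 84·27 = 2268.
  V_q(n, t) = 1 + 27 + 324 + 2268 = 2620.
Step 2: q^n = 4^9 = 262144.
Step 3: Hamming bound ⌊q^n / V_q(n,t)⌋ = ⌊262144/2620⌋ = 100.
Step 4: Compare |C| = 28 to 100: satisfied.
The claimed |C| lies below the Hamming bound.
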